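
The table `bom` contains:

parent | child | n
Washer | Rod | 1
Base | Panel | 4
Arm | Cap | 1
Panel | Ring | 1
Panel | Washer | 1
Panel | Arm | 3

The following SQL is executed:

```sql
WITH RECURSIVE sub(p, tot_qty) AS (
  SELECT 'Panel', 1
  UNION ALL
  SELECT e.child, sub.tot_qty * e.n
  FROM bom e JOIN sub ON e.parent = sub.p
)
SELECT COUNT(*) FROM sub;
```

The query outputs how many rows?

6

Base: (Panel, tot_qty=1).
Iteration 1: components of {Panel} -> Arm = 1*3 = 3, Ring = 1*1 = 1, Washer = 1*1 = 1.
Iteration 2: components of {Arm,Ring,Washer} -> Cap = 3*1 = 3, Rod = 1*1 = 1.
Iteration 3: no further components; recursion stops.
Total rows emitted: 6.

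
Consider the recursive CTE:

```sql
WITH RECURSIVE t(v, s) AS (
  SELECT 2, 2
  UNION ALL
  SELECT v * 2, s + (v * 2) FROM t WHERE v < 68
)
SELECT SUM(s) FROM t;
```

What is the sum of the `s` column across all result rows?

Base: v=2, s=2.
Iteration 1: 2 < 68 holds -> v = 2 * 2 = 4, s = 2 + 4 = 6.
Iteration 2: 4 < 68 holds -> v = 4 * 2 = 8, s = 6 + 8 = 14.
Iteration 3: 8 < 68 holds -> v = 8 * 2 = 16, s = 14 + 16 = 30.
Iteration 4: 16 < 68 holds -> v = 16 * 2 = 32, s = 30 + 32 = 62.
Iteration 5: 32 < 68 holds -> v = 32 * 2 = 64, s = 62 + 64 = 126.
Iteration 6: 64 < 68 holds -> v = 64 * 2 = 128, s = 126 + 128 = 254.
Iteration 7: 128 < 68 fails; recursion stops.
SUM(s) = 2 + 6 + 14 + 30 + 62 + 126 + 254 = 494.

494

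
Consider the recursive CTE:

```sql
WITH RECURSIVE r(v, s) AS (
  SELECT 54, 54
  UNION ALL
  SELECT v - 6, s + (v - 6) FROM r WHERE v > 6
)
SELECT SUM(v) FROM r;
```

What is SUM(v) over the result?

270

Base: v=54, s=54.
Iteration 1: 54 > 6 holds -> v = 54 - 6 = 48, s = 54 + 48 = 102.
Iteration 2: 48 > 6 holds -> v = 48 - 6 = 42, s = 102 + 42 = 144.
Iteration 3: 42 > 6 holds -> v = 42 - 6 = 36, s = 144 + 36 = 180.
Iteration 4: 36 > 6 holds -> v = 36 - 6 = 30, s = 180 + 30 = 210.
Iteration 5: 30 > 6 holds -> v = 30 - 6 = 24, s = 210 + 24 = 234.
Iteration 6: 24 > 6 holds -> v = 24 - 6 = 18, s = 234 + 18 = 252.
Iteration 7: 18 > 6 holds -> v = 18 - 6 = 12, s = 252 + 12 = 264.
Iteration 8: 12 > 6 holds -> v = 12 - 6 = 6, s = 264 + 6 = 270.
Iteration 9: 6 > 6 fails; recursion stops.
SUM(v) = 54 + 48 + 42 + 36 + 30 + 24 + 18 + 12 + 6 = 270.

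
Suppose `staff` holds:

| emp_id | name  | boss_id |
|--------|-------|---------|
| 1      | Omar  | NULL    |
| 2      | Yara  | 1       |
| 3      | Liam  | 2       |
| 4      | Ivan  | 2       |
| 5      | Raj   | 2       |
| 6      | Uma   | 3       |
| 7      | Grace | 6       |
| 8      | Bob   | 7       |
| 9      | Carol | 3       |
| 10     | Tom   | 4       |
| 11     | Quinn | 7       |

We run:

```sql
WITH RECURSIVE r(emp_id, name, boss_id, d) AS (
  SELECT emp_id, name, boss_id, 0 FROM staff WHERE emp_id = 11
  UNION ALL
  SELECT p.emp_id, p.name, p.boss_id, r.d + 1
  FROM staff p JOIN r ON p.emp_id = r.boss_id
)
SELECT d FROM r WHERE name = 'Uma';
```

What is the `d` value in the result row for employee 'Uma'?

Base: emp_id=11 (Quinn), boss_id=7, d 0.
Iteration 1: join on emp_id=7 -> Grace (id 7, boss_id=6, d 1).
Iteration 2: join on emp_id=6 -> Uma (id 6, boss_id=3, d 2).
Iteration 3: join on emp_id=3 -> Liam (id 3, boss_id=2, d 3).
Iteration 4: join on emp_id=2 -> Yara (id 2, boss_id=1, d 4).
Iteration 5: join on emp_id=1 -> Omar (id 1, boss_id=NULL, d 5).
Iteration 6: boss_id is NULL; no match; recursion stops.

2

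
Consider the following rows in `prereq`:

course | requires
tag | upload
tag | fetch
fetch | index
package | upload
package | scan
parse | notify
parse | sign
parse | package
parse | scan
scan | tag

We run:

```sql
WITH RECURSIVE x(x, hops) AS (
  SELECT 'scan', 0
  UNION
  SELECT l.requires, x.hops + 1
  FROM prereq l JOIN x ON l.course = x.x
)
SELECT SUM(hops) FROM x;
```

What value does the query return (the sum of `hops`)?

8

Base: (scan, hops=0).
Iteration 1: edges from {scan} -> (tag, hops=1).
Iteration 2: edges from {tag} -> (fetch, hops=2), (upload, hops=2).
Iteration 3: edges from {fetch,upload} -> (index, hops=3).
Iteration 4: no outgoing edges from {index}; recursion stops.
SUM(hops) = 0 + 1 + 2 + 2 + 3 = 8.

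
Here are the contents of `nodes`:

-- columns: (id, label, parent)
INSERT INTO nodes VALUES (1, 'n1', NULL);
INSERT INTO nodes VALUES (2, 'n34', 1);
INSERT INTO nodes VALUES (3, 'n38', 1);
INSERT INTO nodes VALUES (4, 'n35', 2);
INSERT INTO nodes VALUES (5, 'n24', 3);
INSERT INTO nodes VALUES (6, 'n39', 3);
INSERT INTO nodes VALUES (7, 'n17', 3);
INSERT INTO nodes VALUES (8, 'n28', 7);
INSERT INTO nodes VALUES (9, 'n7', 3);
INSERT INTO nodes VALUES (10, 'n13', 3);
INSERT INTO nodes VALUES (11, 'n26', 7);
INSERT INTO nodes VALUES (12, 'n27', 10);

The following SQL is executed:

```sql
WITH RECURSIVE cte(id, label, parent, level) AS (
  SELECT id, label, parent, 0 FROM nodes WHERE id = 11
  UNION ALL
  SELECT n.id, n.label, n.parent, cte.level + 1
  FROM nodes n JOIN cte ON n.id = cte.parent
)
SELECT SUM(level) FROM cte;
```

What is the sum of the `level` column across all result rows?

6

Base: id=11 (n26), parent=7, level 0.
Iteration 1: join on id=7 -> n17 (id 7, parent=3, level 1).
Iteration 2: join on id=3 -> n38 (id 3, parent=1, level 2).
Iteration 3: join on id=1 -> n1 (id 1, parent=NULL, level 3).
Iteration 4: parent is NULL; no match; recursion stops.
SUM(level) = 0 + 1 + 2 + 3 = 6.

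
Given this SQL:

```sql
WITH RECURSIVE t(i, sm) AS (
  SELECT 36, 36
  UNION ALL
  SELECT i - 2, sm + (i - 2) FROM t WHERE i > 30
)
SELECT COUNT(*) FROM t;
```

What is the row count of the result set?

Base: i=36, sm=36.
Iteration 1: 36 > 30 holds -> i = 36 - 2 = 34, sm = 36 + 34 = 70.
Iteration 2: 34 > 30 holds -> i = 34 - 2 = 32, sm = 70 + 32 = 102.
Iteration 3: 32 > 30 holds -> i = 32 - 2 = 30, sm = 102 + 30 = 132.
Iteration 4: 30 > 30 fails; recursion stops.
Total rows emitted: 4.

4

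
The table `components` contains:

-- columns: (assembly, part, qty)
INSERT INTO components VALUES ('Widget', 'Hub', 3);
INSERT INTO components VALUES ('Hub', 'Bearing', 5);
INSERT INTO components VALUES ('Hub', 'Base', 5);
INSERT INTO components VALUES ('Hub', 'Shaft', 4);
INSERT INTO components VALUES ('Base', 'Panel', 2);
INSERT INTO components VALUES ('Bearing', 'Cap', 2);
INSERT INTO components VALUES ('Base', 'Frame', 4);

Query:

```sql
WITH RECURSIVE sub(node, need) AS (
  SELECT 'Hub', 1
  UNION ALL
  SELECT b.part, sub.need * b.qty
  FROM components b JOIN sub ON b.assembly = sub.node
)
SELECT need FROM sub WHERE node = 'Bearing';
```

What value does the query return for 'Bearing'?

Base: (Hub, need=1).
Iteration 1: components of {Hub} -> Base = 1*5 = 5, Bearing = 1*5 = 5, Shaft = 1*4 = 4.
Iteration 2: components of {Base,Bearing,Shaft} -> Cap = 5*2 = 10, Frame = 5*4 = 20, Panel = 5*2 = 10.
Iteration 3: no further components; recursion stops.

5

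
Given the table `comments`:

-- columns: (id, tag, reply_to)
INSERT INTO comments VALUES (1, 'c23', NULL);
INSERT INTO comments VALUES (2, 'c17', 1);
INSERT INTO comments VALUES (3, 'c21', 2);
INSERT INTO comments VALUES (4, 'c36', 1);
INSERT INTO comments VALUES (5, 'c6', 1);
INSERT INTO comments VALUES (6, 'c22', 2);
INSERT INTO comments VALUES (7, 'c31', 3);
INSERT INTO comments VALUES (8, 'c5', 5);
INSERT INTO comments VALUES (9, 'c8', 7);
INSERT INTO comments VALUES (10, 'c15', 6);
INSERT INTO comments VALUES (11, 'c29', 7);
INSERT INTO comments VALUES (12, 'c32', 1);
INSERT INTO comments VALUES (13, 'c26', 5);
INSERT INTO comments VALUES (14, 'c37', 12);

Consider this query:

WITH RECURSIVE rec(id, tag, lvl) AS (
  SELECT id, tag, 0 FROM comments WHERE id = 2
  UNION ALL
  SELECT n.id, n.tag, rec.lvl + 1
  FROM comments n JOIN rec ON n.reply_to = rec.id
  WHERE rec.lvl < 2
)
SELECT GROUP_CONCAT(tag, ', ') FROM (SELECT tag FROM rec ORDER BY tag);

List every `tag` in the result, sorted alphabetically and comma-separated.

c15, c17, c21, c22, c31

Base: id=2 (c17) at lvl 0.
Iteration 1: rows with reply_to in {2} -> c21 (id 3, lvl 1), c22 (id 6, lvl 1).
Iteration 2: rows with reply_to in {3,6} -> c31 (id 7, lvl 2), c15 (id 10, lvl 2).
Iteration 3: lvl < 2 fails for all current rows; recursion stops.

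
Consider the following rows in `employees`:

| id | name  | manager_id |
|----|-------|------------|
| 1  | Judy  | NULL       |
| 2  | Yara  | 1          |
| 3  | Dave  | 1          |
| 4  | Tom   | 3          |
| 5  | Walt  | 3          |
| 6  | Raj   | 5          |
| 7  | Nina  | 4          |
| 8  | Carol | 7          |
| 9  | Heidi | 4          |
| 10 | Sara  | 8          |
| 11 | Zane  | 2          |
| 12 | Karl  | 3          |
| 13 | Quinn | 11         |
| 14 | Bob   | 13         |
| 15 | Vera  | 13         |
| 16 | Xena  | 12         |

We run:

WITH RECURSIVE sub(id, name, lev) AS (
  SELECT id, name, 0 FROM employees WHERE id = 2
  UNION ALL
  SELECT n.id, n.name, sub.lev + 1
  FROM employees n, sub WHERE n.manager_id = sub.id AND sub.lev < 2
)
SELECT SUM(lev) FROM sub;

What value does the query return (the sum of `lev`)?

Base: id=2 (Yara) at lev 0.
Iteration 1: rows with manager_id in {2} -> Zane (id 11, lev 1).
Iteration 2: rows with manager_id in {11} -> Quinn (id 13, lev 2).
Iteration 3: lev < 2 fails for all current rows; recursion stops.
SUM(lev) = 0 + 1 + 2 = 3.

3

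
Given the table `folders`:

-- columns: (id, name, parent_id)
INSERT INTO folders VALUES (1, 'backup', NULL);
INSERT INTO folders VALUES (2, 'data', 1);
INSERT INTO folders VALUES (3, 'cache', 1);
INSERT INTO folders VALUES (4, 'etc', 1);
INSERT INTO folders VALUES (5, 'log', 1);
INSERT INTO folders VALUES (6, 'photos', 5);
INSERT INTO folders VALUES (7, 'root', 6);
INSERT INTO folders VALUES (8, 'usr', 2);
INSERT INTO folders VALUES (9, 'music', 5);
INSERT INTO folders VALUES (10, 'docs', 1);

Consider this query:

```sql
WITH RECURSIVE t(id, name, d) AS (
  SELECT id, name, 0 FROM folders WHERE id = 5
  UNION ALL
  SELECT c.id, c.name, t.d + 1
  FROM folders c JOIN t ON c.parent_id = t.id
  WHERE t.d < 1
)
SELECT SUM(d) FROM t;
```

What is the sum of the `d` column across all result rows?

Base: id=5 (log) at d 0.
Iteration 1: rows with parent_id in {5} -> photos (id 6, d 1), music (id 9, d 1).
Iteration 2: d < 1 fails for all current rows; recursion stops.
SUM(d) = 0 + 1 + 1 = 2.

2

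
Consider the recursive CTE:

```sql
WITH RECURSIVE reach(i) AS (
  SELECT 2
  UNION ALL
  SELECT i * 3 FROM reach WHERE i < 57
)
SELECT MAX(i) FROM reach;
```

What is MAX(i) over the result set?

162

Base: i=2.
Iteration 1: 2 < 57 holds -> i = 2 * 3 = 6.
Iteration 2: 6 < 57 holds -> i = 6 * 3 = 18.
Iteration 3: 18 < 57 holds -> i = 18 * 3 = 54.
Iteration 4: 54 < 57 holds -> i = 54 * 3 = 162.
Iteration 5: 162 < 57 fails; recursion stops.
i values: 2, 6, 18, 54, 162; the maximum is 162.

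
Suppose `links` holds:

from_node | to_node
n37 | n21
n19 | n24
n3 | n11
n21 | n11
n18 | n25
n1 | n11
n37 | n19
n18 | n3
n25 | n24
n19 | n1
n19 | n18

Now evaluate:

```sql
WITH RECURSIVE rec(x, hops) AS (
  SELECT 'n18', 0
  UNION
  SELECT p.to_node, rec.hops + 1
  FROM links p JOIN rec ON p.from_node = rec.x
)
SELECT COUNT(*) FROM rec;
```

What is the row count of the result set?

Base: (n18, hops=0).
Iteration 1: edges from {n18} -> (n25, hops=1), (n3, hops=1).
Iteration 2: edges from {n25,n3} -> (n11, hops=2), (n24, hops=2).
Iteration 3: no outgoing edges from {n11,n24}; recursion stops.
Total rows emitted: 5.

5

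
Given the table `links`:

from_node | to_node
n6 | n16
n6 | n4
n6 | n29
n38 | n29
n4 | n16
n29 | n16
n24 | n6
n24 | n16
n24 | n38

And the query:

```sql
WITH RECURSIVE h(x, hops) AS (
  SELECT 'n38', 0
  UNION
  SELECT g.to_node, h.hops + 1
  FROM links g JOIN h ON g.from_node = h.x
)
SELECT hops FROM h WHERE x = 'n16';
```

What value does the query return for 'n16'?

Base: (n38, hops=0).
Iteration 1: edges from {n38} -> (n29, hops=1).
Iteration 2: edges from {n29} -> (n16, hops=2).
Iteration 3: no outgoing edges from {n16}; recursion stops.

2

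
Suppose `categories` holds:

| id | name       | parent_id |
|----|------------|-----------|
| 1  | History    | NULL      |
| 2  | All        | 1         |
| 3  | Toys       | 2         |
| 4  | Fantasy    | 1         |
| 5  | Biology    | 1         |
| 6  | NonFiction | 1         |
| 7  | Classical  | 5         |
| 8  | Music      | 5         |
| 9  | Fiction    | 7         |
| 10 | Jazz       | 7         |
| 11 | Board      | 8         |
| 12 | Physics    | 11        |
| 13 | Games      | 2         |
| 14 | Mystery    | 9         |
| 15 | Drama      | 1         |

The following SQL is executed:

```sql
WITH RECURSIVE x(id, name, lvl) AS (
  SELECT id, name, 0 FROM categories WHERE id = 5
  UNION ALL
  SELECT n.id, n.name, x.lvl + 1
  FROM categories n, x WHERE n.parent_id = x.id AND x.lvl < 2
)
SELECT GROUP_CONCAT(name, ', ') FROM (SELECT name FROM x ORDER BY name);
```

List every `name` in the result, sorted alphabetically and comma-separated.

Base: id=5 (Biology) at lvl 0.
Iteration 1: rows with parent_id in {5} -> Classical (id 7, lvl 1), Music (id 8, lvl 1).
Iteration 2: rows with parent_id in {7,8} -> Fiction (id 9, lvl 2), Jazz (id 10, lvl 2), Board (id 11, lvl 2).
Iteration 3: lvl < 2 fails for all current rows; recursion stops.

Biology, Board, Classical, Fiction, Jazz, Music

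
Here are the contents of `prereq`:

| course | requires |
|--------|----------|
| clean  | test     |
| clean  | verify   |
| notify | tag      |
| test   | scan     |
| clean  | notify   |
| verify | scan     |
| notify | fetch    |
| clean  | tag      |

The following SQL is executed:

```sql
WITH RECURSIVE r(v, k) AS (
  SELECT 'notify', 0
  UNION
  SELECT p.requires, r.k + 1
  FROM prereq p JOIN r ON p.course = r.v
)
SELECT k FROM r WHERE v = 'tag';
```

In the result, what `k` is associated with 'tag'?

Base: (notify, k=0).
Iteration 1: edges from {notify} -> (fetch, k=1), (tag, k=1).
Iteration 2: no outgoing edges from {fetch,tag}; recursion stops.

1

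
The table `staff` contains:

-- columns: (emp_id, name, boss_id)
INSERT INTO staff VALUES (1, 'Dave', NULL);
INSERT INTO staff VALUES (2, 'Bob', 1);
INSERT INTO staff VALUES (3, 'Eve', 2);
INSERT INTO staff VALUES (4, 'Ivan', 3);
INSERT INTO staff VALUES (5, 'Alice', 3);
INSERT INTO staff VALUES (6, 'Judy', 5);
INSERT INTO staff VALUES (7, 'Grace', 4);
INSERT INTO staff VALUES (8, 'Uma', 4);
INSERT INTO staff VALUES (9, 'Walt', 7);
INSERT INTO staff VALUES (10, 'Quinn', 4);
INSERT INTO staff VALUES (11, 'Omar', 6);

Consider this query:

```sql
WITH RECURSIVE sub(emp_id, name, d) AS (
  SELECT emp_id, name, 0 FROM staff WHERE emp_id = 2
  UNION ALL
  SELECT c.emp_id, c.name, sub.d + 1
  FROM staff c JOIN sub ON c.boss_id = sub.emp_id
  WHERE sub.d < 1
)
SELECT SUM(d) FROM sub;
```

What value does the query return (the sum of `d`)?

1

Base: emp_id=2 (Bob) at d 0.
Iteration 1: rows with boss_id in {2} -> Eve (id 3, d 1).
Iteration 2: d < 1 fails for all current rows; recursion stops.
SUM(d) = 0 + 1 = 1.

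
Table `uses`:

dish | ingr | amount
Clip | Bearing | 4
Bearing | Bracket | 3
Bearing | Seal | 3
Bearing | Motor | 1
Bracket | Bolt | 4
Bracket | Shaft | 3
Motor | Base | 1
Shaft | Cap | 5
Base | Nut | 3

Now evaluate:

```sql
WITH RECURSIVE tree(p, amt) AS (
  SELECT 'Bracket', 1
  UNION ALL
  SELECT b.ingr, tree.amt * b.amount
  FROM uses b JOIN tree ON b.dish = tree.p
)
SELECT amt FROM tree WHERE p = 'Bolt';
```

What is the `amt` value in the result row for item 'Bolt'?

4

Base: (Bracket, amt=1).
Iteration 1: components of {Bracket} -> Bolt = 1*4 = 4, Shaft = 1*3 = 3.
Iteration 2: components of {Bolt,Shaft} -> Cap = 3*5 = 15.
Iteration 3: no further components; recursion stops.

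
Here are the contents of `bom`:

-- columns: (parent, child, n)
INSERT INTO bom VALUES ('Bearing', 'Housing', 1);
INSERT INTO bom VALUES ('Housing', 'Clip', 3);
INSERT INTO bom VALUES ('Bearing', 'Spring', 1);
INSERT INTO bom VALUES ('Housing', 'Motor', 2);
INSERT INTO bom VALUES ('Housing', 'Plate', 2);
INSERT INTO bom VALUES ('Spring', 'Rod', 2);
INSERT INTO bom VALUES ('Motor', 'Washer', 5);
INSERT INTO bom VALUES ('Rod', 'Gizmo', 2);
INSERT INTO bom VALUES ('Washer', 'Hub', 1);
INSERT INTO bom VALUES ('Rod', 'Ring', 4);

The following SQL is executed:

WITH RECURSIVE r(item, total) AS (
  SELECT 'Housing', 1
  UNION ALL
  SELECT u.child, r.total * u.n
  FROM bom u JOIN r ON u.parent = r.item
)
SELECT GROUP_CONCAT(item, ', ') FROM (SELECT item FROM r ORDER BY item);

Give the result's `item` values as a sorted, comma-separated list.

Base: (Housing, total=1).
Iteration 1: components of {Housing} -> Clip = 1*3 = 3, Motor = 1*2 = 2, Plate = 1*2 = 2.
Iteration 2: components of {Clip,Motor,Plate} -> Washer = 2*5 = 10.
Iteration 3: components of {Washer} -> Hub = 10*1 = 10.
Iteration 4: no further components; recursion stops.

Clip, Housing, Hub, Motor, Plate, Washer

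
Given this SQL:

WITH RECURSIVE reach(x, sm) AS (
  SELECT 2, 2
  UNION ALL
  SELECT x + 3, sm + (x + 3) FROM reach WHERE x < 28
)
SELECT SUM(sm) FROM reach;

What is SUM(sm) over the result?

605

Base: x=2, sm=2.
Iteration 1: 2 < 28 holds -> x = 2 + 3 = 5, sm = 2 + 5 = 7.
Iteration 2: 5 < 28 holds -> x = 5 + 3 = 8, sm = 7 + 8 = 15.
Iteration 3: 8 < 28 holds -> x = 8 + 3 = 11, sm = 15 + 11 = 26.
Iteration 4: 11 < 28 holds -> x = 11 + 3 = 14, sm = 26 + 14 = 40.
Iteration 5: 14 < 28 holds -> x = 14 + 3 = 17, sm = 40 + 17 = 57.
Iteration 6: 17 < 28 holds -> x = 17 + 3 = 20, sm = 57 + 20 = 77.
Iteration 7: 20 < 28 holds -> x = 20 + 3 = 23, sm = 77 + 23 = 100.
Iteration 8: 23 < 28 holds -> x = 23 + 3 = 26, sm = 100 + 26 = 126.
Iteration 9: 26 < 28 holds -> x = 26 + 3 = 29, sm = 126 + 29 = 155.
Iteration 10: 29 < 28 fails; recursion stops.
SUM(sm) = 2 + 7 + 15 + 26 + 40 + 57 + 77 + 100 + 126 + 155 = 605.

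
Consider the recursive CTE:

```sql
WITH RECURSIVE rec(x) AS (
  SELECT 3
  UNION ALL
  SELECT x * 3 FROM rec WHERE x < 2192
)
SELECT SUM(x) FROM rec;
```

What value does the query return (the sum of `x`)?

9840

Base: x=3.
Iteration 1: 3 < 2192 holds -> x = 3 * 3 = 9.
Iteration 2: 9 < 2192 holds -> x = 9 * 3 = 27.
Iteration 3: 27 < 2192 holds -> x = 27 * 3 = 81.
Iteration 4: 81 < 2192 holds -> x = 81 * 3 = 243.
Iteration 5: 243 < 2192 holds -> x = 243 * 3 = 729.
Iteration 6: 729 < 2192 holds -> x = 729 * 3 = 2187.
Iteration 7: 2187 < 2192 holds -> x = 2187 * 3 = 6561.
Iteration 8: 6561 < 2192 fails; recursion stops.
SUM(x) = 3 + 9 + 27 + 81 + 243 + 729 + 2187 + 6561 = 9840.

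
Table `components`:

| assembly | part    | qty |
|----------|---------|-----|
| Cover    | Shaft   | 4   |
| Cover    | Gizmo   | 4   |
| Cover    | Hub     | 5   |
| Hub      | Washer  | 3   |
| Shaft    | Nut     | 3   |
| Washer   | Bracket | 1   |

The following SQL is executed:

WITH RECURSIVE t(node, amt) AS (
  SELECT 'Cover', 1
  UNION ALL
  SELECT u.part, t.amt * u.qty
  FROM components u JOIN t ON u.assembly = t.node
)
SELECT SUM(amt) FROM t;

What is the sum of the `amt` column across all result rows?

56

Base: (Cover, amt=1).
Iteration 1: components of {Cover} -> Gizmo = 1*4 = 4, Hub = 1*5 = 5, Shaft = 1*4 = 4.
Iteration 2: components of {Gizmo,Hub,Shaft} -> Nut = 4*3 = 12, Washer = 5*3 = 15.
Iteration 3: components of {Nut,Washer} -> Bracket = 15*1 = 15.
Iteration 4: no further components; recursion stops.
SUM(amt) = 1 + 4 + 4 + 5 + 12 + 15 + 15 = 56.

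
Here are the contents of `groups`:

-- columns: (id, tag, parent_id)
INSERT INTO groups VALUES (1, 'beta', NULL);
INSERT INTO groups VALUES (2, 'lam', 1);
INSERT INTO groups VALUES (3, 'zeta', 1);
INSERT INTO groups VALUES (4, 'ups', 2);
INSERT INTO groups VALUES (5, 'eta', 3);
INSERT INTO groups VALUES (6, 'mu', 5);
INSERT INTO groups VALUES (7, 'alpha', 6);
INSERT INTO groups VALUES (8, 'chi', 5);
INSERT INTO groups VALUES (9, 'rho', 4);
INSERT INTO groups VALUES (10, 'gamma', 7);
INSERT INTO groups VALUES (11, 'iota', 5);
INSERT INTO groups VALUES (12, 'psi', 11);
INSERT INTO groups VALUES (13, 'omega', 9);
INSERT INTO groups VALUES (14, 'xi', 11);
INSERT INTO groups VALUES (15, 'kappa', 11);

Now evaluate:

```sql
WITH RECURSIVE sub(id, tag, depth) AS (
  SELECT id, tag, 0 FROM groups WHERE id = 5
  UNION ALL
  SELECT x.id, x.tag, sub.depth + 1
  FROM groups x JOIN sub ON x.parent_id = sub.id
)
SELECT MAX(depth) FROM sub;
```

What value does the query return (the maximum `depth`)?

3

Base: id=5 (eta) at depth 0.
Iteration 1: rows with parent_id in {5} -> mu (id 6, depth 1), chi (id 8, depth 1), iota (id 11, depth 1).
Iteration 2: rows with parent_id in {6,8,11} -> alpha (id 7, depth 2), psi (id 12, depth 2), xi (id 14, depth 2), kappa (id 15, depth 2).
Iteration 3: rows with parent_id in {7,12,14,15} -> gamma (id 10, depth 3).
Iteration 4: no rows with parent_id in {10}; recursion stops.
depth values: 0, 1, 1, 1, 2, 2, 2, 2, 3; the maximum is 3.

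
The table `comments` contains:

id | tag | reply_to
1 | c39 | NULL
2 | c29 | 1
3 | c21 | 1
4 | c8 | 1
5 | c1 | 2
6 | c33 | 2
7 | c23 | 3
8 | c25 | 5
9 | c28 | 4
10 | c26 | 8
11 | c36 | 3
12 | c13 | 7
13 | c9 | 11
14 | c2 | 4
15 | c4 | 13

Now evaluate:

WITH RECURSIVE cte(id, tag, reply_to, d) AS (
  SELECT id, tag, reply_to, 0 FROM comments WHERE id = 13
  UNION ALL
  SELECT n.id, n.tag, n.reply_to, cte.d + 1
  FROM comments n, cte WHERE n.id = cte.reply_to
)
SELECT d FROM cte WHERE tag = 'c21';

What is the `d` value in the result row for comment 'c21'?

2

Base: id=13 (c9), reply_to=11, d 0.
Iteration 1: join on id=11 -> c36 (id 11, reply_to=3, d 1).
Iteration 2: join on id=3 -> c21 (id 3, reply_to=1, d 2).
Iteration 3: join on id=1 -> c39 (id 1, reply_to=NULL, d 3).
Iteration 4: reply_to is NULL; no match; recursion stops.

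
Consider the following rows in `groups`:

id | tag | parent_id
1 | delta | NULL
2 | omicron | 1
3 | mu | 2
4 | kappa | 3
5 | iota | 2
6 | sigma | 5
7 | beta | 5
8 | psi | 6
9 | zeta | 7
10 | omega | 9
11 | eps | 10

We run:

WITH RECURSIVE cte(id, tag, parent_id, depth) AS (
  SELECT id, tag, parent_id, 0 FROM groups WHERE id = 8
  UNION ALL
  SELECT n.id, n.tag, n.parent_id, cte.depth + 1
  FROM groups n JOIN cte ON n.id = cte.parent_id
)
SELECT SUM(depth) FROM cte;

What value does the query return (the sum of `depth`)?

Base: id=8 (psi), parent_id=6, depth 0.
Iteration 1: join on id=6 -> sigma (id 6, parent_id=5, depth 1).
Iteration 2: join on id=5 -> iota (id 5, parent_id=2, depth 2).
Iteration 3: join on id=2 -> omicron (id 2, parent_id=1, depth 3).
Iteration 4: join on id=1 -> delta (id 1, parent_id=NULL, depth 4).
Iteration 5: parent_id is NULL; no match; recursion stops.
SUM(depth) = 0 + 1 + 2 + 3 + 4 = 10.

10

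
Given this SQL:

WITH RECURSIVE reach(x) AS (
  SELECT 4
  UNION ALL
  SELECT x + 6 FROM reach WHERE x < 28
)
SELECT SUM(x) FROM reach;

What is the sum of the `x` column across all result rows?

Base: x=4.
Iteration 1: 4 < 28 holds -> x = 4 + 6 = 10.
Iteration 2: 10 < 28 holds -> x = 10 + 6 = 16.
Iteration 3: 16 < 28 holds -> x = 16 + 6 = 22.
Iteration 4: 22 < 28 holds -> x = 22 + 6 = 28.
Iteration 5: 28 < 28 fails; recursion stops.
SUM(x) = 4 + 10 + 16 + 22 + 28 = 80.

80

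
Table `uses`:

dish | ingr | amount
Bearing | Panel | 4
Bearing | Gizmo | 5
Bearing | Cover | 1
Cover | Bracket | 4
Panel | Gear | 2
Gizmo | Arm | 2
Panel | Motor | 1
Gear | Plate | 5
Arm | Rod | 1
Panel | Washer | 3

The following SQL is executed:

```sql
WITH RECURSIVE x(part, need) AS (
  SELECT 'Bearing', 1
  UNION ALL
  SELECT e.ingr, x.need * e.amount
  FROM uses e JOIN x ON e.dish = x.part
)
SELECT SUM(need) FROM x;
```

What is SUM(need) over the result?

Base: (Bearing, need=1).
Iteration 1: components of {Bearing} -> Cover = 1*1 = 1, Gizmo = 1*5 = 5, Panel = 1*4 = 4.
Iteration 2: components of {Cover,Gizmo,Panel} -> Arm = 5*2 = 10, Bracket = 1*4 = 4, Gear = 4*2 = 8, Motor = 4*1 = 4, Washer = 4*3 = 12.
Iteration 3: components of {Arm,Bracket,Gear,Motor,Washer} -> Plate = 8*5 = 40, Rod = 10*1 = 10.
Iteration 4: no further components; recursion stops.
SUM(need) = 1 + 4 + 5 + 1 + 8 + 4 + 12 + 10 + 4 + 40 + 10 = 99.

99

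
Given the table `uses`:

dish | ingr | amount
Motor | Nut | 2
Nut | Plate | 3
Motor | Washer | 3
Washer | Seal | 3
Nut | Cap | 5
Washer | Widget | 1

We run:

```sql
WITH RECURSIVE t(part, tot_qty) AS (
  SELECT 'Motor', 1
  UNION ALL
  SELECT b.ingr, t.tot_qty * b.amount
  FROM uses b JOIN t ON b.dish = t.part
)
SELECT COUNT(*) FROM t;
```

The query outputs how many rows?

7

Base: (Motor, tot_qty=1).
Iteration 1: components of {Motor} -> Nut = 1*2 = 2, Washer = 1*3 = 3.
Iteration 2: components of {Nut,Washer} -> Cap = 2*5 = 10, Plate = 2*3 = 6, Seal = 3*3 = 9, Widget = 3*1 = 3.
Iteration 3: no further components; recursion stops.
Total rows emitted: 7.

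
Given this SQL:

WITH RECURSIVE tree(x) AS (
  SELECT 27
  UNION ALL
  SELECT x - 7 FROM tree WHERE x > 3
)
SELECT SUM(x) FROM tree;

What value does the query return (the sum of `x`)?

Base: x=27.
Iteration 1: 27 > 3 holds -> x = 27 - 7 = 20.
Iteration 2: 20 > 3 holds -> x = 20 - 7 = 13.
Iteration 3: 13 > 3 holds -> x = 13 - 7 = 6.
Iteration 4: 6 > 3 holds -> x = 6 - 7 = -1.
Iteration 5: -1 > 3 fails; recursion stops.
SUM(x) = 27 + 20 + 13 + 6 + -1 = 65.

65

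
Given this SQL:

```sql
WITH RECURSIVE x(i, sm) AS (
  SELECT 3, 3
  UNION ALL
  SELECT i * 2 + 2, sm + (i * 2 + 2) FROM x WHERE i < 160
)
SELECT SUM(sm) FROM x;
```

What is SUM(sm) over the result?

Base: i=3, sm=3.
Iteration 1: 3 < 160 holds -> i = 3 * 2 + 2 = 8, sm = 3 + 8 = 11.
Iteration 2: 8 < 160 holds -> i = 8 * 2 + 2 = 18, sm = 11 + 18 = 29.
Iteration 3: 18 < 160 holds -> i = 18 * 2 + 2 = 38, sm = 29 + 38 = 67.
Iteration 4: 38 < 160 holds -> i = 38 * 2 + 2 = 78, sm = 67 + 78 = 145.
Iteration 5: 78 < 160 holds -> i = 78 * 2 + 2 = 158, sm = 145 + 158 = 303.
Iteration 6: 158 < 160 holds -> i = 158 * 2 + 2 = 318, sm = 303 + 318 = 621.
Iteration 7: 318 < 160 fails; recursion stops.
SUM(sm) = 3 + 11 + 29 + 67 + 145 + 303 + 621 = 1179.

1179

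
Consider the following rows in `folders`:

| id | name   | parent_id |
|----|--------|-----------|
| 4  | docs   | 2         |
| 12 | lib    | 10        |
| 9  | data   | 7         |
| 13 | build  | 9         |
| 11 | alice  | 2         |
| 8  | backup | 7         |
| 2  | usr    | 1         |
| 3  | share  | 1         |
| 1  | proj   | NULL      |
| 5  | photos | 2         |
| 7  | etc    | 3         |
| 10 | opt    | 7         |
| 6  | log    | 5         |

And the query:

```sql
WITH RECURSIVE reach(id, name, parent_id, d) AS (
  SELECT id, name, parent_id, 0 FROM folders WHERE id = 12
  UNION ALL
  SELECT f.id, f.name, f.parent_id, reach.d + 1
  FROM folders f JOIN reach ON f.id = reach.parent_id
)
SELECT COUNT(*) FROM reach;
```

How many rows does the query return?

Base: id=12 (lib), parent_id=10, d 0.
Iteration 1: join on id=10 -> opt (id 10, parent_id=7, d 1).
Iteration 2: join on id=7 -> etc (id 7, parent_id=3, d 2).
Iteration 3: join on id=3 -> share (id 3, parent_id=1, d 3).
Iteration 4: join on id=1 -> proj (id 1, parent_id=NULL, d 4).
Iteration 5: parent_id is NULL; no match; recursion stops.
Total rows emitted: 5.

5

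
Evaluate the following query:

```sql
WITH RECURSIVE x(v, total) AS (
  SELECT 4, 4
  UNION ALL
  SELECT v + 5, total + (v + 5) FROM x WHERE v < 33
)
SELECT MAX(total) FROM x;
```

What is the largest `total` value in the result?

Base: v=4, total=4.
Iteration 1: 4 < 33 holds -> v = 4 + 5 = 9, total = 4 + 9 = 13.
Iteration 2: 9 < 33 holds -> v = 9 + 5 = 14, total = 13 + 14 = 27.
Iteration 3: 14 < 33 holds -> v = 14 + 5 = 19, total = 27 + 19 = 46.
Iteration 4: 19 < 33 holds -> v = 19 + 5 = 24, total = 46 + 24 = 70.
Iteration 5: 24 < 33 holds -> v = 24 + 5 = 29, total = 70 + 29 = 99.
Iteration 6: 29 < 33 holds -> v = 29 + 5 = 34, total = 99 + 34 = 133.
Iteration 7: 34 < 33 fails; recursion stops.
total values: 4, 13, 27, 46, 70, 99, 133; the maximum is 133.

133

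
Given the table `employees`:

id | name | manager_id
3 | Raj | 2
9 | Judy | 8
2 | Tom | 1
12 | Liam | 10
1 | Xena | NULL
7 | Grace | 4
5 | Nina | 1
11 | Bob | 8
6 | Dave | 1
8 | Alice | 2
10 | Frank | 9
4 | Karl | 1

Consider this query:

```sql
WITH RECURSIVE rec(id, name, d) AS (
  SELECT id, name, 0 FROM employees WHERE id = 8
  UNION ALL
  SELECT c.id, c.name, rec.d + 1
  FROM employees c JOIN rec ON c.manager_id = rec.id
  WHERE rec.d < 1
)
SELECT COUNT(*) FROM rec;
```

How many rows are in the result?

3

Base: id=8 (Alice) at d 0.
Iteration 1: rows with manager_id in {8} -> Judy (id 9, d 1), Bob (id 11, d 1).
Iteration 2: d < 1 fails for all current rows; recursion stops.
Total rows emitted: 3.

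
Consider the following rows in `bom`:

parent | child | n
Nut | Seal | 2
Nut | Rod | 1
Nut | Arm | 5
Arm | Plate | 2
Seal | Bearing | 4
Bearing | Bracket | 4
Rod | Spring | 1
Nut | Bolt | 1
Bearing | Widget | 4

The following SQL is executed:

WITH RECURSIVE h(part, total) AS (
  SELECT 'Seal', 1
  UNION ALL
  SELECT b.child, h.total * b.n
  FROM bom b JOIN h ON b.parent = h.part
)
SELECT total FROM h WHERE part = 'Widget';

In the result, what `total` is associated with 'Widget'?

16

Base: (Seal, total=1).
Iteration 1: components of {Seal} -> Bearing = 1*4 = 4.
Iteration 2: components of {Bearing} -> Bracket = 4*4 = 16, Widget = 4*4 = 16.
Iteration 3: no further components; recursion stops.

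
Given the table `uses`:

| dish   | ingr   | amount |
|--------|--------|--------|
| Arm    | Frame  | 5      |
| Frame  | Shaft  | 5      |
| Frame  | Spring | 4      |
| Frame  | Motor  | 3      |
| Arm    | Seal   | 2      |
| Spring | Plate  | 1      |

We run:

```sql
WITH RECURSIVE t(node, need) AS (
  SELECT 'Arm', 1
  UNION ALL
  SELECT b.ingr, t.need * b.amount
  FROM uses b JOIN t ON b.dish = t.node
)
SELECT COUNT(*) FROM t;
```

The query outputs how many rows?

7

Base: (Arm, need=1).
Iteration 1: components of {Arm} -> Frame = 1*5 = 5, Seal = 1*2 = 2.
Iteration 2: components of {Frame,Seal} -> Motor = 5*3 = 15, Shaft = 5*5 = 25, Spring = 5*4 = 20.
Iteration 3: components of {Motor,Shaft,Spring} -> Plate = 20*1 = 20.
Iteration 4: no further components; recursion stops.
Total rows emitted: 7.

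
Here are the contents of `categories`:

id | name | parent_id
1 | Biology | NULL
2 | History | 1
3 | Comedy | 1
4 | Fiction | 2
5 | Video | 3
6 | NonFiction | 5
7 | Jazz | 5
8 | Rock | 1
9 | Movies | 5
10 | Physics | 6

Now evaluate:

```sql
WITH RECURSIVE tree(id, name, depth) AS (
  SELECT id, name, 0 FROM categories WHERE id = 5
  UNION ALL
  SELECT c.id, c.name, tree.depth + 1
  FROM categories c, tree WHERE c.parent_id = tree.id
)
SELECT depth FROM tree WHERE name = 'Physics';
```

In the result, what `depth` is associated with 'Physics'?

2

Base: id=5 (Video) at depth 0.
Iteration 1: rows with parent_id in {5} -> NonFiction (id 6, depth 1), Jazz (id 7, depth 1), Movies (id 9, depth 1).
Iteration 2: rows with parent_id in {6,7,9} -> Physics (id 10, depth 2).
Iteration 3: no rows with parent_id in {10}; recursion stops.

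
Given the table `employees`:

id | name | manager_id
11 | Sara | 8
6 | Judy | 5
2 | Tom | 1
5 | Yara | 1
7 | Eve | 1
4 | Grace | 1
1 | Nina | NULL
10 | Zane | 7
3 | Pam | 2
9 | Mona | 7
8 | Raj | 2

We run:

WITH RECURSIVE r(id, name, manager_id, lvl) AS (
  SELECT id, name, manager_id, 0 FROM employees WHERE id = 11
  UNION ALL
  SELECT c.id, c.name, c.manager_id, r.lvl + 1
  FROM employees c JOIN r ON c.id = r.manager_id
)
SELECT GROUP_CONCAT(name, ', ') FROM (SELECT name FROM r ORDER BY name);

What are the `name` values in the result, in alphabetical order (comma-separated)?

Base: id=11 (Sara), manager_id=8, lvl 0.
Iteration 1: join on id=8 -> Raj (id 8, manager_id=2, lvl 1).
Iteration 2: join on id=2 -> Tom (id 2, manager_id=1, lvl 2).
Iteration 3: join on id=1 -> Nina (id 1, manager_id=NULL, lvl 3).
Iteration 4: manager_id is NULL; no match; recursion stops.

Nina, Raj, Sara, Tom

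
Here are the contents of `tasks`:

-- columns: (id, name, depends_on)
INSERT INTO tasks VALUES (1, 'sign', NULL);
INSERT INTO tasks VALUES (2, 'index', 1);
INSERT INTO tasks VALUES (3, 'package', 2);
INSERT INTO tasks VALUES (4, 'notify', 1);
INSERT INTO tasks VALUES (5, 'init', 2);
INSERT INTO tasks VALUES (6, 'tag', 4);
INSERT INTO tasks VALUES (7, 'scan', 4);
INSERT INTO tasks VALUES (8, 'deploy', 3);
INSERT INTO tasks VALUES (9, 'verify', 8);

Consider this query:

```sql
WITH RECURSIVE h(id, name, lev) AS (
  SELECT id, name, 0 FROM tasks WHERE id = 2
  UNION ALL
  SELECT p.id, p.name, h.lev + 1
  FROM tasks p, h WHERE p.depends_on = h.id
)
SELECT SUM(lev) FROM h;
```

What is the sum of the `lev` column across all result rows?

Base: id=2 (index) at lev 0.
Iteration 1: rows with depends_on in {2} -> package (id 3, lev 1), init (id 5, lev 1).
Iteration 2: rows with depends_on in {3,5} -> deploy (id 8, lev 2).
Iteration 3: rows with depends_on in {8} -> verify (id 9, lev 3).
Iteration 4: no rows with depends_on in {9}; recursion stops.
SUM(lev) = 0 + 1 + 1 + 2 + 3 = 7.

7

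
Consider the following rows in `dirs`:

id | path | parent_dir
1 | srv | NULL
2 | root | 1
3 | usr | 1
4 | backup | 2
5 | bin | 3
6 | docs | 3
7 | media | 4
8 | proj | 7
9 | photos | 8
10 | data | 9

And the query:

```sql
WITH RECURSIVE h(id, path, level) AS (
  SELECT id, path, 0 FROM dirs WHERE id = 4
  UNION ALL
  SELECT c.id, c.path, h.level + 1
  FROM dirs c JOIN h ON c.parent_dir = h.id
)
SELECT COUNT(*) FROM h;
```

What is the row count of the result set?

Base: id=4 (backup) at level 0.
Iteration 1: rows with parent_dir in {4} -> media (id 7, level 1).
Iteration 2: rows with parent_dir in {7} -> proj (id 8, level 2).
Iteration 3: rows with parent_dir in {8} -> photos (id 9, level 3).
Iteration 4: rows with parent_dir in {9} -> data (id 10, level 4).
Iteration 5: no rows with parent_dir in {10}; recursion stops.
Total rows emitted: 5.

5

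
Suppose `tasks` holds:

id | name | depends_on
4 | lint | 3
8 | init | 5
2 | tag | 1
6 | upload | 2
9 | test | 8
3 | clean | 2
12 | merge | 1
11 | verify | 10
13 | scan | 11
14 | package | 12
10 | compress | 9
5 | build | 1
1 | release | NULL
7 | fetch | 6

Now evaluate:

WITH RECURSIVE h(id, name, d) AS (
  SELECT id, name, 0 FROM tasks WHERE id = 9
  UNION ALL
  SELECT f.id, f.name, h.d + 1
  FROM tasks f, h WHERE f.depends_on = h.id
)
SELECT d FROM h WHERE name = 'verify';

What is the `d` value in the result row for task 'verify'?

Base: id=9 (test) at d 0.
Iteration 1: rows with depends_on in {9} -> compress (id 10, d 1).
Iteration 2: rows with depends_on in {10} -> verify (id 11, d 2).
Iteration 3: rows with depends_on in {11} -> scan (id 13, d 3).
Iteration 4: no rows with depends_on in {13}; recursion stops.

2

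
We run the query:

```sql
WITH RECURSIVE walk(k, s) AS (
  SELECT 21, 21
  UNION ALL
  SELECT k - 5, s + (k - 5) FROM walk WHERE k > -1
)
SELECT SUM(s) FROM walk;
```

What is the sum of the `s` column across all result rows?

Base: k=21, s=21.
Iteration 1: 21 > -1 holds -> k = 21 - 5 = 16, s = 21 + 16 = 37.
Iteration 2: 16 > -1 holds -> k = 16 - 5 = 11, s = 37 + 11 = 48.
Iteration 3: 11 > -1 holds -> k = 11 - 5 = 6, s = 48 + 6 = 54.
Iteration 4: 6 > -1 holds -> k = 6 - 5 = 1, s = 54 + 1 = 55.
Iteration 5: 1 > -1 holds -> k = 1 - 5 = -4, s = 55 + -4 = 51.
Iteration 6: -4 > -1 fails; recursion stops.
SUM(s) = 21 + 37 + 48 + 54 + 55 + 51 = 266.

266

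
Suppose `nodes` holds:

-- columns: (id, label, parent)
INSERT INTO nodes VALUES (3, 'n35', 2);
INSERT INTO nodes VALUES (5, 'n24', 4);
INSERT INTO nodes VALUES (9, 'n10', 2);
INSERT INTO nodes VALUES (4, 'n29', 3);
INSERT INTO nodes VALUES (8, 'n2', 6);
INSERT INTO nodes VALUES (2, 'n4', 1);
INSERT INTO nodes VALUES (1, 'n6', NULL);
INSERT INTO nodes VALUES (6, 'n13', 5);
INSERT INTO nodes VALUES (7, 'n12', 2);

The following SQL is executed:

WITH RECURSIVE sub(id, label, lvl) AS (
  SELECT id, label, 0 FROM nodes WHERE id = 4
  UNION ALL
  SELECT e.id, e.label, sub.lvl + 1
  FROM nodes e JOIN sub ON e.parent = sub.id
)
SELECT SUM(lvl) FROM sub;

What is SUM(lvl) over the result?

Base: id=4 (n29) at lvl 0.
Iteration 1: rows with parent in {4} -> n24 (id 5, lvl 1).
Iteration 2: rows with parent in {5} -> n13 (id 6, lvl 2).
Iteration 3: rows with parent in {6} -> n2 (id 8, lvl 3).
Iteration 4: no rows with parent in {8}; recursion stops.
SUM(lvl) = 0 + 1 + 2 + 3 = 6.

6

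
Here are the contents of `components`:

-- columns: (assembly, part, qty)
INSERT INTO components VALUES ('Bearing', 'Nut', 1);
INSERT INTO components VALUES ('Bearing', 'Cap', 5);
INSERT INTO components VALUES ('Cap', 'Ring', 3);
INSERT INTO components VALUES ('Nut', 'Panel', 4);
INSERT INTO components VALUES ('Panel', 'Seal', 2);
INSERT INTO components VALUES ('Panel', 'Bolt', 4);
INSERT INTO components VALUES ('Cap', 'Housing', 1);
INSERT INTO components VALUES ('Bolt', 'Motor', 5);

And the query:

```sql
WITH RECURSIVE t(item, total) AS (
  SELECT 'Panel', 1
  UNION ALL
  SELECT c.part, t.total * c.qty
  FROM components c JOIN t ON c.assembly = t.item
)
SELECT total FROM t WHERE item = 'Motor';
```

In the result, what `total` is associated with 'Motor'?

Base: (Panel, total=1).
Iteration 1: components of {Panel} -> Bolt = 1*4 = 4, Seal = 1*2 = 2.
Iteration 2: components of {Bolt,Seal} -> Motor = 4*5 = 20.
Iteration 3: no further components; recursion stops.

20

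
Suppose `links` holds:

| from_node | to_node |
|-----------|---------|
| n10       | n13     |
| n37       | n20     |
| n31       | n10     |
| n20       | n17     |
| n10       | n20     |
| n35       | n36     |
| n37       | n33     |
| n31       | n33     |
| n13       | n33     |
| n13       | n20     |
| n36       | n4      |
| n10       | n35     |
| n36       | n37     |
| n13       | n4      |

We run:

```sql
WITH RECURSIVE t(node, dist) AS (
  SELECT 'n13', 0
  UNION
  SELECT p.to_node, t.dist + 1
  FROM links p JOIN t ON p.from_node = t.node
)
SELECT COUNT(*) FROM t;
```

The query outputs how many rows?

Base: (n13, dist=0).
Iteration 1: edges from {n13} -> (n20, dist=1), (n33, dist=1), (n4, dist=1).
Iteration 2: edges from {n20,n33,n4} -> (n17, dist=2).
Iteration 3: no outgoing edges from {n17}; recursion stops.
Total rows emitted: 5.

5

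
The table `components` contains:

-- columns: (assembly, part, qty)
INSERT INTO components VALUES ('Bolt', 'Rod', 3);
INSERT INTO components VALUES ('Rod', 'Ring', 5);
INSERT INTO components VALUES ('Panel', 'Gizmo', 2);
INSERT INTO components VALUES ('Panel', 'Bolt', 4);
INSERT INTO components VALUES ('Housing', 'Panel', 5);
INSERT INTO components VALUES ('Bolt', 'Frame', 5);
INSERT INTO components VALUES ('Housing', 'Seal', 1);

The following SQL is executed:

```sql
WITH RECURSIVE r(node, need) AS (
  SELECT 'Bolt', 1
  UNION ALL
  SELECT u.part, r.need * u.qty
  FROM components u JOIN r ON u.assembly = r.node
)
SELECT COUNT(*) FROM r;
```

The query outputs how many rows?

Base: (Bolt, need=1).
Iteration 1: components of {Bolt} -> Frame = 1*5 = 5, Rod = 1*3 = 3.
Iteration 2: components of {Frame,Rod} -> Ring = 3*5 = 15.
Iteration 3: no further components; recursion stops.
Total rows emitted: 4.

4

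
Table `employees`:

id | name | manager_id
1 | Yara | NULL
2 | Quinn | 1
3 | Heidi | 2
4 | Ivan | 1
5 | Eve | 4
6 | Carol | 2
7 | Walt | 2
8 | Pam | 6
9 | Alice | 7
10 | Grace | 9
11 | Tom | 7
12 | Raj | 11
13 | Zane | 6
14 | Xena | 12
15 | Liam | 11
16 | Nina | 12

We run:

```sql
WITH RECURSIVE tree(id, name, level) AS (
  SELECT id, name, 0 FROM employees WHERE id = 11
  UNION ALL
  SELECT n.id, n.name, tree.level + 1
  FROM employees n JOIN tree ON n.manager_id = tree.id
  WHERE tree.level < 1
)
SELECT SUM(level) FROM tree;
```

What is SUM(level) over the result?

Base: id=11 (Tom) at level 0.
Iteration 1: rows with manager_id in {11} -> Raj (id 12, level 1), Liam (id 15, level 1).
Iteration 2: level < 1 fails for all current rows; recursion stops.
SUM(level) = 0 + 1 + 1 = 2.

2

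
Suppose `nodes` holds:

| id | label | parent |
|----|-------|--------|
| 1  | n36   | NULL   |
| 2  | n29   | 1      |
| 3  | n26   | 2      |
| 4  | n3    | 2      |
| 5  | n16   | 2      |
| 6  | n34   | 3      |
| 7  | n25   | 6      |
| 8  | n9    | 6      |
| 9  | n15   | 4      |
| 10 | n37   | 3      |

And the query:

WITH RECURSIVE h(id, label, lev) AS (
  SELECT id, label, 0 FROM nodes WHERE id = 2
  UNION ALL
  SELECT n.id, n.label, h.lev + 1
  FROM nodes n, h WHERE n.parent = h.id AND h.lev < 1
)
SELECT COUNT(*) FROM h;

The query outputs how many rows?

Base: id=2 (n29) at lev 0.
Iteration 1: rows with parent in {2} -> n26 (id 3, lev 1), n3 (id 4, lev 1), n16 (id 5, lev 1).
Iteration 2: lev < 1 fails for all current rows; recursion stops.
Total rows emitted: 4.

4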